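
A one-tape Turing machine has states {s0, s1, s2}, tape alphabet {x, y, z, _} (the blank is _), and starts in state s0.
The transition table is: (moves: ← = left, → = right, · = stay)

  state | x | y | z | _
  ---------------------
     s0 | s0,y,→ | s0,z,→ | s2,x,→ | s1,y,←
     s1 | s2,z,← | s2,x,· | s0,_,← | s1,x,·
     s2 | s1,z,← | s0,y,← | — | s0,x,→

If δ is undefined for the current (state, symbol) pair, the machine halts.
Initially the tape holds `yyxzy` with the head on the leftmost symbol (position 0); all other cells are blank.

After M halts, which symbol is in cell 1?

x

state=s0 head=0 tape=[y]yxzy___   (s0,y)→(s0,z,→)
state=s0 head=1 tape=z[y]xzy___   (s0,y)→(s0,z,→)
state=s0 head=2 tape=zz[x]zy___   (s0,x)→(s0,y,→)
state=s0 head=3 tape=zzy[z]y___   (s0,z)→(s2,x,→)
state=s2 head=4 tape=zzyx[y]___   (s2,y)→(s0,y,←)
state=s0 head=3 tape=zzy[x]y___   (s0,x)→(s0,y,→)
state=s0 head=4 tape=zzyy[y]___   (s0,y)→(s0,z,→)
state=s0 head=5 tape=zzyyz[_]__   (s0,_)→(s1,y,←)
state=s1 head=4 tape=zzyy[z]y__   (s1,z)→(s0,_,←)
state=s0 head=3 tape=zzy[y]_y__   (s0,y)→(s0,z,→)
state=s0 head=4 tape=zzyz[_]y__   (s0,_)→(s1,y,←)
state=s1 head=3 tape=zzy[z]yy__   (s1,z)→(s0,_,←)
state=s0 head=2 tape=zz[y]_yy__   (s0,y)→(s0,z,→)
state=s0 head=3 tape=zzz[_]yy__   (s0,_)→(s1,y,←)
state=s1 head=2 tape=zz[z]yyy__   (s1,z)→(s0,_,←)
state=s0 head=1 tape=z[z]_yyy__   (s0,z)→(s2,x,→)
state=s2 head=2 tape=zx[_]yyy__   (s2,_)→(s0,x,→)
state=s0 head=3 tape=zxx[y]yy__   (s0,y)→(s0,z,→)
state=s0 head=4 tape=zxxz[y]y__   (s0,y)→(s0,z,→)
state=s0 head=5 tape=zxxzz[y]__   (s0,y)→(s0,z,→)
state=s0 head=6 tape=zxxzzz[_]_   (s0,_)→(s1,y,←)
state=s1 head=5 tape=zxxzz[z]y_   (s1,z)→(s0,_,←)
state=s0 head=4 tape=zxxz[z]_y_   (s0,z)→(s2,x,→)
state=s2 head=5 tape=zxxzx[_]y_   (s2,_)→(s0,x,→)
state=s0 head=6 tape=zxxzxx[y]_   (s0,y)→(s0,z,→)
state=s0 head=7 tape=zxxzxxz[_]   (s0,_)→(s1,y,←)
state=s1 head=6 tape=zxxzxx[z]y   (s1,z)→(s0,_,←)
state=s0 head=5 tape=zxxzx[x]_y   (s0,x)→(s0,y,→)
state=s0 head=6 tape=zxxzxy[_]y   (s0,_)→(s1,y,←)
state=s1 head=5 tape=zxxzx[y]yy   (s1,y)→(s2,x,·)
state=s2 head=5 tape=zxxzx[x]yy   (s2,x)→(s1,z,←)
state=s1 head=4 tape=zxxz[x]zyy   (s1,x)→(s2,z,←)
state=s2 head=3 tape=zxx[z]zzyy
Cell 1 holds x when M halts.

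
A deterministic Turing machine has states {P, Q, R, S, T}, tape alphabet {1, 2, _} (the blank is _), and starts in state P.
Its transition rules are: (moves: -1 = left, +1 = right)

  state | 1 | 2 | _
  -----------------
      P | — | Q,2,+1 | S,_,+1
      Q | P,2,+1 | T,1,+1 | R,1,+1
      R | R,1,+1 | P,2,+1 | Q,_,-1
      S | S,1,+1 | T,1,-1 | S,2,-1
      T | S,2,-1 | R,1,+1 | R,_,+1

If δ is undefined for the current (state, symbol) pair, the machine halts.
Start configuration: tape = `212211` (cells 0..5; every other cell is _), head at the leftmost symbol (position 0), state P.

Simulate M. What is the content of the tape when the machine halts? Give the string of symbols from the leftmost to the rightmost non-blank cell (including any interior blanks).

211211

state=P head=0 tape=[2]12211   (P,2)→(Q,2,+1)
state=Q head=1 tape=2[1]2211   (Q,1)→(P,2,+1)
state=P head=2 tape=22[2]211   (P,2)→(Q,2,+1)
state=Q head=3 tape=222[2]11   (Q,2)→(T,1,+1)
state=T head=4 tape=2221[1]1   (T,1)→(S,2,-1)
state=S head=3 tape=222[1]21   (S,1)→(S,1,+1)
state=S head=4 tape=2221[2]1   (S,2)→(T,1,-1)
state=T head=3 tape=222[1]11   (T,1)→(S,2,-1)
state=S head=2 tape=22[2]211   (S,2)→(T,1,-1)
state=T head=1 tape=2[2]1211   (T,2)→(R,1,+1)
state=R head=2 tape=21[1]211   (R,1)→(R,1,+1)
state=R head=3 tape=211[2]11   (R,2)→(P,2,+1)
state=P head=4 tape=2112[1]1
The non-blank tape span at halt is 211211.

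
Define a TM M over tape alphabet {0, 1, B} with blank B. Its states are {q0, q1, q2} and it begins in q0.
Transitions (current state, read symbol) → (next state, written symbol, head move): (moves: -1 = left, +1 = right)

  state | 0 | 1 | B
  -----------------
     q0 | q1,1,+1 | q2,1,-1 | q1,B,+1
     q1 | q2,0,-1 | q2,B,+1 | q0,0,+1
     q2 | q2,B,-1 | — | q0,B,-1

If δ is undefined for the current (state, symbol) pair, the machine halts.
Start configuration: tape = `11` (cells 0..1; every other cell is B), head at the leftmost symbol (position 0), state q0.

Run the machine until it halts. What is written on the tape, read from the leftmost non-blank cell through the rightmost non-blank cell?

q0 | BBB[1]1   read 1 → write 1, move -1, go to q2
q2 | BB[B]11   read B → write B, move -1, go to q0
q0 | B[B]B11   read B → write B, move +1, go to q1
q1 | BB[B]11   read B → write 0, move +1, go to q0
q0 | BB0[1]1   read 1 → write 1, move -1, go to q2
q2 | BB[0]11   read 0 → write B, move -1, go to q2
q2 | B[B]B11   read B → write B, move -1, go to q0
q0 | [B]BB11   read B → write B, move +1, go to q1
q1 | B[B]B11   read B → write 0, move +1, go to q0
q0 | B0[B]11   read B → write B, move +1, go to q1
q1 | B0B[1]1   read 1 → write B, move +1, go to q2
q2 | B0BB[1]
The non-blank tape span at halt is 0BB1.

0BB1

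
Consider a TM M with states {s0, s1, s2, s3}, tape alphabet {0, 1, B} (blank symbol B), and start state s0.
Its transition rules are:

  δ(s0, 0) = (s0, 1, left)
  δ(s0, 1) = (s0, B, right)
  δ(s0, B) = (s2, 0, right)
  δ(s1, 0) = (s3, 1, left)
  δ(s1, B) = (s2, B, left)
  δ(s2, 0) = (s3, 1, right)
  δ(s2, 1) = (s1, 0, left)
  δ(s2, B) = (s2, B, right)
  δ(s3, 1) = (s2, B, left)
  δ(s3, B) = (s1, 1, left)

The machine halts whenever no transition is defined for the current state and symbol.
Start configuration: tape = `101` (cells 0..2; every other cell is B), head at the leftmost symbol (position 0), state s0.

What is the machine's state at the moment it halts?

s0 | BBB[1]01   read 1 → write B, move right, go to s0
s0 | BBBB[0]1   read 0 → write 1, move left, go to s0
s0 | BBB[B]11   read B → write 0, move right, go to s2
s2 | BBB0[1]1   read 1 → write 0, move left, go to s1
s1 | BBB[0]01   read 0 → write 1, move left, go to s3
s3 | BB[B]101   read B → write 1, move left, go to s1
s1 | B[B]1101   read B → write B, move left, go to s2
s2 | [B]B1101   read B → write B, move right, go to s2
s2 | B[B]1101   read B → write B, move right, go to s2
s2 | BB[1]101   read 1 → write 0, move left, go to s1
s1 | B[B]0101   read B → write B, move left, go to s2
s2 | [B]B0101   read B → write B, move right, go to s2
s2 | B[B]0101   read B → write B, move right, go to s2
s2 | BB[0]101   read 0 → write 1, move right, go to s3
s3 | BB1[1]01   read 1 → write B, move left, go to s2
s2 | BB[1]B01   read 1 → write 0, move left, go to s1
s1 | B[B]0B01   read B → write B, move left, go to s2
s2 | [B]B0B01   read B → write B, move right, go to s2
s2 | B[B]0B01   read B → write B, move right, go to s2
s2 | BB[0]B01   read 0 → write 1, move right, go to s3
s3 | BB1[B]01   read B → write 1, move left, go to s1
s1 | BB[1]101
No transition is defined for (s1, 1); M halts in state s1.

s1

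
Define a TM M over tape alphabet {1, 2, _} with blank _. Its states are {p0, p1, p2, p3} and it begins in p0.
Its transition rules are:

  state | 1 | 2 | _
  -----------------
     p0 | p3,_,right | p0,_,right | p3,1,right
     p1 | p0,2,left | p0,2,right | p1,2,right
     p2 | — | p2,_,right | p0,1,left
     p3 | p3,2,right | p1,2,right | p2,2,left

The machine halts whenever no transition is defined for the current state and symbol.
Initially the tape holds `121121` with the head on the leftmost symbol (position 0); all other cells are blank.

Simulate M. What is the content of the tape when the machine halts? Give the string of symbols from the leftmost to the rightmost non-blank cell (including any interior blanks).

12

state=p0 head=0 tape=[1]21121__   (p0,1)→(p3,_,right)
state=p3 head=1 tape=_[2]1121__   (p3,2)→(p1,2,right)
state=p1 head=2 tape=_2[1]121__   (p1,1)→(p0,2,left)
state=p0 head=1 tape=_[2]2121__   (p0,2)→(p0,_,right)
state=p0 head=2 tape=__[2]121__   (p0,2)→(p0,_,right)
state=p0 head=3 tape=___[1]21__   (p0,1)→(p3,_,right)
state=p3 head=4 tape=____[2]1__   (p3,2)→(p1,2,right)
state=p1 head=5 tape=____2[1]__   (p1,1)→(p0,2,left)
state=p0 head=4 tape=____[2]2__   (p0,2)→(p0,_,right)
state=p0 head=5 tape=_____[2]__   (p0,2)→(p0,_,right)
state=p0 head=6 tape=______[_]_   (p0,_)→(p3,1,right)
state=p3 head=7 tape=______1[_]   (p3,_)→(p2,2,left)
state=p2 head=6 tape=______[1]2
The non-blank tape span at halt is 12.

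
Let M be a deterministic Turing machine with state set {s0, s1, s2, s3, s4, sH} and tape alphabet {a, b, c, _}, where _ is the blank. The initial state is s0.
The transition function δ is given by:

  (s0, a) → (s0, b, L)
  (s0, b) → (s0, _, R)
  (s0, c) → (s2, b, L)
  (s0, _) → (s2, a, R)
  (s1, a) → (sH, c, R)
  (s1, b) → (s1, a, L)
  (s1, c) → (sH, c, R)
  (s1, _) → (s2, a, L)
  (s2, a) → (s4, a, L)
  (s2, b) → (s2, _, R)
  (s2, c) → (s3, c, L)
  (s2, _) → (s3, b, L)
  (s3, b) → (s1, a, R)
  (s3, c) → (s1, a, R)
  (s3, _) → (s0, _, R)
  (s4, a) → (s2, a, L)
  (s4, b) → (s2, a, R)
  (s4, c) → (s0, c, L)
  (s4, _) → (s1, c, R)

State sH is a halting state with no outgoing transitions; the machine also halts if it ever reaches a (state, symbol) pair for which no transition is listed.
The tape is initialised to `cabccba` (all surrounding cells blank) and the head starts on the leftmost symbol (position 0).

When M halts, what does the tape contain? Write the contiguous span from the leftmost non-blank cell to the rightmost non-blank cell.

state=s0 head=0 tape=__[c]abccba___   (s0,c)→(s2,b,L)
state=s2 head=-1 tape=_[_]babccba___   (s2,_)→(s3,b,L)
state=s3 head=-2 tape=[_]bbabccba___   (s3,_)→(s0,_,R)
state=s0 head=-1 tape=_[b]babccba___   (s0,b)→(s0,_,R)
state=s0 head=0 tape=__[b]abccba___   (s0,b)→(s0,_,R)
state=s0 head=1 tape=___[a]bccba___   (s0,a)→(s0,b,L)
state=s0 head=0 tape=__[_]bbccba___   (s0,_)→(s2,a,R)
state=s2 head=1 tape=__a[b]bccba___   (s2,b)→(s2,_,R)
state=s2 head=2 tape=__a_[b]ccba___   (s2,b)→(s2,_,R)
state=s2 head=3 tape=__a__[c]cba___   (s2,c)→(s3,c,L)
state=s3 head=2 tape=__a_[_]ccba___   (s3,_)→(s0,_,R)
state=s0 head=3 tape=__a__[c]cba___   (s0,c)→(s2,b,L)
state=s2 head=2 tape=__a_[_]bcba___   (s2,_)→(s3,b,L)
state=s3 head=1 tape=__a[_]bbcba___   (s3,_)→(s0,_,R)
state=s0 head=2 tape=__a_[b]bcba___   (s0,b)→(s0,_,R)
state=s0 head=3 tape=__a__[b]cba___   (s0,b)→(s0,_,R)
state=s0 head=4 tape=__a___[c]ba___   (s0,c)→(s2,b,L)
state=s2 head=3 tape=__a__[_]bba___   (s2,_)→(s3,b,L)
state=s3 head=2 tape=__a_[_]bbba___   (s3,_)→(s0,_,R)
state=s0 head=3 tape=__a__[b]bba___   (s0,b)→(s0,_,R)
state=s0 head=4 tape=__a___[b]ba___   (s0,b)→(s0,_,R)
state=s0 head=5 tape=__a____[b]a___   (s0,b)→(s0,_,R)
state=s0 head=6 tape=__a_____[a]___   (s0,a)→(s0,b,L)
state=s0 head=5 tape=__a____[_]b___   (s0,_)→(s2,a,R)
state=s2 head=6 tape=__a____a[b]___   (s2,b)→(s2,_,R)
state=s2 head=7 tape=__a____a_[_]__   (s2,_)→(s3,b,L)
state=s3 head=6 tape=__a____a[_]b__   (s3,_)→(s0,_,R)
state=s0 head=7 tape=__a____a_[b]__   (s0,b)→(s0,_,R)
state=s0 head=8 tape=__a____a__[_]_   (s0,_)→(s2,a,R)
state=s2 head=9 tape=__a____a__a[_]   (s2,_)→(s3,b,L)
state=s3 head=8 tape=__a____a__[a]b
The non-blank tape span at halt is a____a__ab.

a____a__ab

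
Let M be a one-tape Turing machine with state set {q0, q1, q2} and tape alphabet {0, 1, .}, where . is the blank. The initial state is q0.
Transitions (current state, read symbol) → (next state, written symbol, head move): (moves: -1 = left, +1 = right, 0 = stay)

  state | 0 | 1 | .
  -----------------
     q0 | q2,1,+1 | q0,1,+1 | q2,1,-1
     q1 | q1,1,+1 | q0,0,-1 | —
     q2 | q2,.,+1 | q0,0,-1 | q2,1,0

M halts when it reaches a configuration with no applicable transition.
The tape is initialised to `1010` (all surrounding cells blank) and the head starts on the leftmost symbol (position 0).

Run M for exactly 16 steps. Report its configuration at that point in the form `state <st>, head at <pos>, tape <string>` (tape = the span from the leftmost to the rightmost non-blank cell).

state=q0 head=0 tape=[1]010..   (q0,1)→(q0,1,+1)
state=q0 head=1 tape=1[0]10..   (q0,0)→(q2,1,+1)
state=q2 head=2 tape=11[1]0..   (q2,1)→(q0,0,-1)
state=q0 head=1 tape=1[1]00..   (q0,1)→(q0,1,+1)
state=q0 head=2 tape=11[0]0..   (q0,0)→(q2,1,+1)
state=q2 head=3 tape=111[0]..   (q2,0)→(q2,.,+1)
state=q2 head=4 tape=111.[.].   (q2,.)→(q2,1,0)
state=q2 head=4 tape=111.[1].   (q2,1)→(q0,0,-1)
state=q0 head=3 tape=111[.]0.   (q0,.)→(q2,1,-1)
state=q2 head=2 tape=11[1]10.   (q2,1)→(q0,0,-1)
state=q0 head=1 tape=1[1]010.   (q0,1)→(q0,1,+1)
state=q0 head=2 tape=11[0]10.   (q0,0)→(q2,1,+1)
state=q2 head=3 tape=111[1]0.   (q2,1)→(q0,0,-1)
state=q0 head=2 tape=11[1]00.   (q0,1)→(q0,1,+1)
state=q0 head=3 tape=111[0]0.   (q0,0)→(q2,1,+1)
state=q2 head=4 tape=1111[0].   (q2,0)→(q2,.,+1)
state=q2 head=5 tape=1111.[.]
After 16 steps: state q2, head at 5, tape 1111.

state q2, head at 5, tape 1111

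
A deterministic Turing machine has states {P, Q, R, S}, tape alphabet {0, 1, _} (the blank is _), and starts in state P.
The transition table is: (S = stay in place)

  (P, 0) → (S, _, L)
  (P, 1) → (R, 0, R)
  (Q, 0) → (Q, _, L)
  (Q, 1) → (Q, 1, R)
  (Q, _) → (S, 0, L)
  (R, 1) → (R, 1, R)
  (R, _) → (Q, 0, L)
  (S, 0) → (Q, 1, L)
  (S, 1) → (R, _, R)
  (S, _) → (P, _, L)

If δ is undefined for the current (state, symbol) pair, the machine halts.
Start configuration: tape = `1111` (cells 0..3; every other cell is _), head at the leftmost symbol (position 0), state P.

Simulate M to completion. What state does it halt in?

P | [1]111_   read 1 → write 0, move R, go to R
R | 0[1]11_   read 1 → write 1, move R, go to R
R | 01[1]1_   read 1 → write 1, move R, go to R
R | 011[1]_   read 1 → write 1, move R, go to R
R | 0111[_]   read _ → write 0, move L, go to Q
Q | 011[1]0   read 1 → write 1, move R, go to Q
Q | 0111[0]   read 0 → write _, move L, go to Q
Q | 011[1]_   read 1 → write 1, move R, go to Q
Q | 0111[_]   read _ → write 0, move L, go to S
S | 011[1]0   read 1 → write _, move R, go to R
R | 011_[0]
No transition is defined for (R, 0); M halts in state R.

R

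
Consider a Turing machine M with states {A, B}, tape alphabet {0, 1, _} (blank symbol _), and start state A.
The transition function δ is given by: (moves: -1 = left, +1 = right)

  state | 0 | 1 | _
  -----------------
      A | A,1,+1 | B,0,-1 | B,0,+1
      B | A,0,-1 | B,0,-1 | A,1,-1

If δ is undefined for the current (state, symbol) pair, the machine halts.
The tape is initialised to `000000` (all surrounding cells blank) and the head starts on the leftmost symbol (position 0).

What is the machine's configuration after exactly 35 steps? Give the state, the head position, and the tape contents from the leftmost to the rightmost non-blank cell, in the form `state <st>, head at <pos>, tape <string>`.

state B, head at 9, tape 111111111110

A | ___[0]00000____   read 0 → write 1, move +1, go to A
A | ___1[0]0000____   read 0 → write 1, move +1, go to A
A | ___11[0]000____   read 0 → write 1, move +1, go to A
A | ___111[0]00____   read 0 → write 1, move +1, go to A
A | ___1111[0]0____   read 0 → write 1, move +1, go to A
A | ___11111[0]____   read 0 → write 1, move +1, go to A
A | ___111111[_]___   read _ → write 0, move +1, go to B
B | ___1111110[_]__   read _ → write 1, move -1, go to A
A | ___111111[0]1__   read 0 → write 1, move +1, go to A
A | ___1111111[1]__   read 1 → write 0, move -1, go to B
B | ___111111[1]0__   read 1 → write 0, move -1, go to B
B | ___11111[1]00__   read 1 → write 0, move -1, go to B
B | ___1111[1]000__   read 1 → write 0, move -1, go to B
B | ___111[1]0000__   read 1 → write 0, move -1, go to B
B | ___11[1]00000__   read 1 → write 0, move -1, go to B
B | ___1[1]000000__   read 1 → write 0, move -1, go to B
B | ___[1]0000000__   read 1 → write 0, move -1, go to B
B | __[_]00000000__   read _ → write 1, move -1, go to A
A | _[_]100000000__   read _ → write 0, move +1, go to B
B | _0[1]00000000__   read 1 → write 0, move -1, go to B
B | _[0]000000000__   read 0 → write 0, move -1, go to A
A | [_]0000000000__   read _ → write 0, move +1, go to B
B | 0[0]000000000__   read 0 → write 0, move -1, go to A
A | [0]0000000000__   read 0 → write 1, move +1, go to A
A | 1[0]000000000__   read 0 → write 1, move +1, go to A
A | 11[0]00000000__   read 0 → write 1, move +1, go to A
A | 111[0]0000000__   read 0 → write 1, move +1, go to A
A | 1111[0]000000__   read 0 → write 1, move +1, go to A
A | 11111[0]00000__   read 0 → write 1, move +1, go to A
A | 111111[0]0000__   read 0 → write 1, move +1, go to A
A | 1111111[0]000__   read 0 → write 1, move +1, go to A
A | 11111111[0]00__   read 0 → write 1, move +1, go to A
A | 111111111[0]0__   read 0 → write 1, move +1, go to A
A | 1111111111[0]__   read 0 → write 1, move +1, go to A
A | 11111111111[_]_   read _ → write 0, move +1, go to B
B | 111111111110[_]
After 35 steps: state B, head at 9, tape 111111111110.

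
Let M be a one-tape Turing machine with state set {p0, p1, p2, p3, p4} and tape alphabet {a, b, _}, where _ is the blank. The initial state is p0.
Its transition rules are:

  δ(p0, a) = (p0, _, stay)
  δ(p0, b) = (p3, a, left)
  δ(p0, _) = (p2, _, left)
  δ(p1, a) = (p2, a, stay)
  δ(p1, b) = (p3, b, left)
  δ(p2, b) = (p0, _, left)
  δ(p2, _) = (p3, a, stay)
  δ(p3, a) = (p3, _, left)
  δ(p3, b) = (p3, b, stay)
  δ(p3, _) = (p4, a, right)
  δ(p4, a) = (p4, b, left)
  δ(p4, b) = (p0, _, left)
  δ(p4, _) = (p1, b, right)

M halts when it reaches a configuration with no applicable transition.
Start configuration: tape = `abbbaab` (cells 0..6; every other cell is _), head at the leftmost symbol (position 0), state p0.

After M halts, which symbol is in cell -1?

b

p0 | __[a]bbbaab   read a → write _, move stay, go to p0
p0 | __[_]bbbaab   read _ → write _, move left, go to p2
p2 | _[_]_bbbaab   read _ → write a, move stay, go to p3
p3 | _[a]_bbbaab   read a → write _, move left, go to p3
p3 | [_]__bbbaab   read _ → write a, move right, go to p4
p4 | a[_]_bbbaab   read _ → write b, move right, go to p1
p1 | ab[_]bbbaab
Cell -1 holds b when M halts.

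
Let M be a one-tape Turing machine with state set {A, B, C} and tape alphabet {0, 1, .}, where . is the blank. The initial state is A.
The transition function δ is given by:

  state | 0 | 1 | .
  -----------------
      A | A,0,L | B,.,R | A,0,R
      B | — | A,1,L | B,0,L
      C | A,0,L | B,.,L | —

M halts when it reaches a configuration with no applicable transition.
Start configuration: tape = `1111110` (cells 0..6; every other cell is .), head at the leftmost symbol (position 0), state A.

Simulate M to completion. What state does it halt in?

B

state=A head=0 tape=[1]111110   (A,1)→(B,.,R)
state=B head=1 tape=.[1]11110   (B,1)→(A,1,L)
state=A head=0 tape=[.]111110   (A,.)→(A,0,R)
state=A head=1 tape=0[1]11110   (A,1)→(B,.,R)
state=B head=2 tape=0.[1]1110   (B,1)→(A,1,L)
state=A head=1 tape=0[.]11110   (A,.)→(A,0,R)
state=A head=2 tape=00[1]1110   (A,1)→(B,.,R)
state=B head=3 tape=00.[1]110   (B,1)→(A,1,L)
state=A head=2 tape=00[.]1110   (A,.)→(A,0,R)
state=A head=3 tape=000[1]110   (A,1)→(B,.,R)
state=B head=4 tape=000.[1]10   (B,1)→(A,1,L)
state=A head=3 tape=000[.]110   (A,.)→(A,0,R)
state=A head=4 tape=0000[1]10   (A,1)→(B,.,R)
state=B head=5 tape=0000.[1]0   (B,1)→(A,1,L)
state=A head=4 tape=0000[.]10   (A,.)→(A,0,R)
state=A head=5 tape=00000[1]0   (A,1)→(B,.,R)
state=B head=6 tape=00000.[0]
No transition is defined for (B, 0); M halts in state B.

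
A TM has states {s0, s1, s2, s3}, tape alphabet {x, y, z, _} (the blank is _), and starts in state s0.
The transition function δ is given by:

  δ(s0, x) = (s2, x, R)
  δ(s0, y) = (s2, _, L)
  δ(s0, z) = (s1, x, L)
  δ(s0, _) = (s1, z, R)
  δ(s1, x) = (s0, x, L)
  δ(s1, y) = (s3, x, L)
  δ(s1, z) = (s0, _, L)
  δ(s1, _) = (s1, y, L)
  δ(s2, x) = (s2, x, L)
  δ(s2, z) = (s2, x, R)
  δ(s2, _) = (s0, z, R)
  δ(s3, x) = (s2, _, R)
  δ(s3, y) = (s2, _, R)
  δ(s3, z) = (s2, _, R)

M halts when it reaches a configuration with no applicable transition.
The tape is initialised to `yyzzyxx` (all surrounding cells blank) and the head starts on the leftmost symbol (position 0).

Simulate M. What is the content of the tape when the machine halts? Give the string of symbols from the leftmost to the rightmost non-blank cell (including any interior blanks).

zzxxxyxx

state=s0 head=0 tape=_[y]yzzyxx   (s0,y)→(s2,_,L)
state=s2 head=-1 tape=[_]_yzzyxx   (s2,_)→(s0,z,R)
state=s0 head=0 tape=z[_]yzzyxx   (s0,_)→(s1,z,R)
state=s1 head=1 tape=zz[y]zzyxx   (s1,y)→(s3,x,L)
state=s3 head=0 tape=z[z]xzzyxx   (s3,z)→(s2,_,R)
state=s2 head=1 tape=z_[x]zzyxx   (s2,x)→(s2,x,L)
state=s2 head=0 tape=z[_]xzzyxx   (s2,_)→(s0,z,R)
state=s0 head=1 tape=zz[x]zzyxx   (s0,x)→(s2,x,R)
state=s2 head=2 tape=zzx[z]zyxx   (s2,z)→(s2,x,R)
state=s2 head=3 tape=zzxx[z]yxx   (s2,z)→(s2,x,R)
state=s2 head=4 tape=zzxxx[y]xx
The non-blank tape span at halt is zzxxxyxx.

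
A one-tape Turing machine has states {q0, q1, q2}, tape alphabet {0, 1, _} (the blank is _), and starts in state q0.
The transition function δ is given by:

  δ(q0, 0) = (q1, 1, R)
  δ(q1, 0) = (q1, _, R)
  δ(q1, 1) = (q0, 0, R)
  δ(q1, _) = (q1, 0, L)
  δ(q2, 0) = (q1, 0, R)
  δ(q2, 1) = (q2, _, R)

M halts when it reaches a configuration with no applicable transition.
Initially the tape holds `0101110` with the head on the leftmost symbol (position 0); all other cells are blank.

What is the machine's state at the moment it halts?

q0

q0 | [0]101110   read 0 → write 1, move R, go to q1
q1 | 1[1]01110   read 1 → write 0, move R, go to q0
q0 | 10[0]1110   read 0 → write 1, move R, go to q1
q1 | 101[1]110   read 1 → write 0, move R, go to q0
q0 | 1010[1]10
No transition is defined for (q0, 1); M halts in state q0.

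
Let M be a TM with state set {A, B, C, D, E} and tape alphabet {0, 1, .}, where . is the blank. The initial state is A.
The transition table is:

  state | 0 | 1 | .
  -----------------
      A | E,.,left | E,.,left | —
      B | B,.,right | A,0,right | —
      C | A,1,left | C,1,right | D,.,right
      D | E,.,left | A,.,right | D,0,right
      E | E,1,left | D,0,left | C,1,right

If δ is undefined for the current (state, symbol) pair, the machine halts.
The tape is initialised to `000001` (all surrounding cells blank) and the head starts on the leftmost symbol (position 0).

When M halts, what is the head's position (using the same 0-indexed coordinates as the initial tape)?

A | .[0]00001.   read 0 → write ., move left, go to E
E | [.].00001.   read . → write 1, move right, go to C
C | 1[.]00001.   read . → write ., move right, go to D
D | 1.[0]0001.   read 0 → write ., move left, go to E
E | 1[.].0001.   read . → write 1, move right, go to C
C | 11[.]0001.   read . → write ., move right, go to D
D | 11.[0]001.   read 0 → write ., move left, go to E
E | 11[.].001.   read . → write 1, move right, go to C
C | 111[.]001.   read . → write ., move right, go to D
D | 111.[0]01.   read 0 → write ., move left, go to E
E | 111[.].01.   read . → write 1, move right, go to C
C | 1111[.]01.   read . → write ., move right, go to D
D | 1111.[0]1.   read 0 → write ., move left, go to E
E | 1111[.].1.   read . → write 1, move right, go to C
C | 11111[.]1.   read . → write ., move right, go to D
D | 11111.[1].   read 1 → write ., move right, go to A
A | 11111..[.]
At halt the head is at cell 6.

6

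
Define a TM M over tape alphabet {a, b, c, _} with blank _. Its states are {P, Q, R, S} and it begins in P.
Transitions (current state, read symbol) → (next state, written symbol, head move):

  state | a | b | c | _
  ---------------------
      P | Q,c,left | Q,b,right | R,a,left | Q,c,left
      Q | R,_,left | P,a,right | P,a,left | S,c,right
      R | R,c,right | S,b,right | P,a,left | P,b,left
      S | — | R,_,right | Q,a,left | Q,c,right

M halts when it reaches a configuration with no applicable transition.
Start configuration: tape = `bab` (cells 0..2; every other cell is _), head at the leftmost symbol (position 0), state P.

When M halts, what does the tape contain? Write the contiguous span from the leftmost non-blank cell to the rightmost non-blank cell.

state=P head=0 tape=[b]ab_   (P,b)→(Q,b,right)
state=Q head=1 tape=b[a]b_   (Q,a)→(R,_,left)
state=R head=0 tape=[b]_b_   (R,b)→(S,b,right)
state=S head=1 tape=b[_]b_   (S,_)→(Q,c,right)
state=Q head=2 tape=bc[b]_   (Q,b)→(P,a,right)
state=P head=3 tape=bca[_]   (P,_)→(Q,c,left)
state=Q head=2 tape=bc[a]c   (Q,a)→(R,_,left)
state=R head=1 tape=b[c]_c   (R,c)→(P,a,left)
state=P head=0 tape=[b]a_c   (P,b)→(Q,b,right)
state=Q head=1 tape=b[a]_c   (Q,a)→(R,_,left)
state=R head=0 tape=[b]__c   (R,b)→(S,b,right)
state=S head=1 tape=b[_]_c   (S,_)→(Q,c,right)
state=Q head=2 tape=bc[_]c   (Q,_)→(S,c,right)
state=S head=3 tape=bcc[c]   (S,c)→(Q,a,left)
state=Q head=2 tape=bc[c]a   (Q,c)→(P,a,left)
state=P head=1 tape=b[c]aa   (P,c)→(R,a,left)
state=R head=0 tape=[b]aaa   (R,b)→(S,b,right)
state=S head=1 tape=b[a]aa
The non-blank tape span at halt is baaa.

baaa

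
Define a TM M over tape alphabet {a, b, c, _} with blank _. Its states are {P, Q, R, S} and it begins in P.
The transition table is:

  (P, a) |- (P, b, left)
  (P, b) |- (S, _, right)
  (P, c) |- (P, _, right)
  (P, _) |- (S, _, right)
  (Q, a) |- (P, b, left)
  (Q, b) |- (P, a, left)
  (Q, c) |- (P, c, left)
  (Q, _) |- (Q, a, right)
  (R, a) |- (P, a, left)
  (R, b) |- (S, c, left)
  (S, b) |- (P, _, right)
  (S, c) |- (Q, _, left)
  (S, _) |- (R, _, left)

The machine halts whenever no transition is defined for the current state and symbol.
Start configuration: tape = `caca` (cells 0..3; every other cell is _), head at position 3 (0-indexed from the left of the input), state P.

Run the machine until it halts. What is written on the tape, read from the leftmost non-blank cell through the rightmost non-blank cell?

ca

P | cac[a]_   read a → write b, move left, go to P
P | ca[c]b_   read c → write _, move right, go to P
P | ca_[b]_   read b → write _, move right, go to S
S | ca__[_]   read _ → write _, move left, go to R
R | ca_[_]_
The non-blank tape span at halt is ca.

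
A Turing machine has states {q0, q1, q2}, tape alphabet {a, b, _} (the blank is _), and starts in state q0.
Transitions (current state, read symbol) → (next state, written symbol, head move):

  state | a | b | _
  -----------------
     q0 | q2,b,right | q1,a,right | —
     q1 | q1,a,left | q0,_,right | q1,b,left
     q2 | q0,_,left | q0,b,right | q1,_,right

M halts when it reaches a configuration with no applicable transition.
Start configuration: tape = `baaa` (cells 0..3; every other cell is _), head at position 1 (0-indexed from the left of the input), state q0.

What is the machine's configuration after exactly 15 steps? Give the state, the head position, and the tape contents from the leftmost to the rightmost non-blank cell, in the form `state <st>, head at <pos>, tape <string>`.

state=q0 head=1 tape=b[a]aa___   (q0,a)→(q2,b,right)
state=q2 head=2 tape=bb[a]a___   (q2,a)→(q0,_,left)
state=q0 head=1 tape=b[b]_a___   (q0,b)→(q1,a,right)
state=q1 head=2 tape=ba[_]a___   (q1,_)→(q1,b,left)
state=q1 head=1 tape=b[a]ba___   (q1,a)→(q1,a,left)
state=q1 head=0 tape=[b]aba___   (q1,b)→(q0,_,right)
state=q0 head=1 tape=_[a]ba___   (q0,a)→(q2,b,right)
state=q2 head=2 tape=_b[b]a___   (q2,b)→(q0,b,right)
state=q0 head=3 tape=_bb[a]___   (q0,a)→(q2,b,right)
state=q2 head=4 tape=_bbb[_]__   (q2,_)→(q1,_,right)
state=q1 head=5 tape=_bbb_[_]_   (q1,_)→(q1,b,left)
state=q1 head=4 tape=_bbb[_]b_   (q1,_)→(q1,b,left)
state=q1 head=3 tape=_bb[b]bb_   (q1,b)→(q0,_,right)
state=q0 head=4 tape=_bb_[b]b_   (q0,b)→(q1,a,right)
state=q1 head=5 tape=_bb_a[b]_   (q1,b)→(q0,_,right)
state=q0 head=6 tape=_bb_a_[_]
After 15 steps: state q0, head at 6, tape bb_a.

state q0, head at 6, tape bb_a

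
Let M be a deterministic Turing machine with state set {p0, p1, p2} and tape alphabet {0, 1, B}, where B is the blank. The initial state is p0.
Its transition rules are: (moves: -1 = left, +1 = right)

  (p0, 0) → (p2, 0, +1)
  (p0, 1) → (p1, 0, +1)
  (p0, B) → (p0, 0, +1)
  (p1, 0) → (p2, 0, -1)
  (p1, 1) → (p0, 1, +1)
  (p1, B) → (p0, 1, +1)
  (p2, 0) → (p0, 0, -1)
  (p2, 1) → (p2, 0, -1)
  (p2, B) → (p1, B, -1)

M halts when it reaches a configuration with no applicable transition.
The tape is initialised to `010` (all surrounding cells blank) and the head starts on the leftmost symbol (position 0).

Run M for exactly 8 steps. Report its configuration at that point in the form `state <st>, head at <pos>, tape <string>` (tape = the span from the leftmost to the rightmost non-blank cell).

state=p0 head=0 tape=B[0]10   (p0,0)→(p2,0,+1)
state=p2 head=1 tape=B0[1]0   (p2,1)→(p2,0,-1)
state=p2 head=0 tape=B[0]00   (p2,0)→(p0,0,-1)
state=p0 head=-1 tape=[B]000   (p0,B)→(p0,0,+1)
state=p0 head=0 tape=0[0]00   (p0,0)→(p2,0,+1)
state=p2 head=1 tape=00[0]0   (p2,0)→(p0,0,-1)
state=p0 head=0 tape=0[0]00   (p0,0)→(p2,0,+1)
state=p2 head=1 tape=00[0]0   (p2,0)→(p0,0,-1)
state=p0 head=0 tape=0[0]00
After 8 steps: state p0, head at 0, tape 0000.

state p0, head at 0, tape 0000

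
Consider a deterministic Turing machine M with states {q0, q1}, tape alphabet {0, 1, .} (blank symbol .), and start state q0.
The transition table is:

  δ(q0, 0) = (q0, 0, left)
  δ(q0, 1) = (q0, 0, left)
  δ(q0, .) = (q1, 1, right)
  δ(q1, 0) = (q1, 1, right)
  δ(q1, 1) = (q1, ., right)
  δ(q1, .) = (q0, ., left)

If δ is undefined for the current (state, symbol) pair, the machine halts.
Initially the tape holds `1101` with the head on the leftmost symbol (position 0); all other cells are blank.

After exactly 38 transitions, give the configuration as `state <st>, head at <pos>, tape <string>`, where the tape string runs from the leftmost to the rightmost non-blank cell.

state q1, head at 2, tape 1111100

state=q0 head=0 tape=...[1]101.   (q0,1)→(q0,0,left)
state=q0 head=-1 tape=..[.]0101.   (q0,.)→(q1,1,right)
state=q1 head=0 tape=..1[0]101.   (q1,0)→(q1,1,right)
state=q1 head=1 tape=..11[1]01.   (q1,1)→(q1,.,right)
state=q1 head=2 tape=..11.[0]1.   (q1,0)→(q1,1,right)
state=q1 head=3 tape=..11.1[1].   (q1,1)→(q1,.,right)
state=q1 head=4 tape=..11.1.[.]   (q1,.)→(q0,.,left)
state=q0 head=3 tape=..11.1[.].   (q0,.)→(q1,1,right)
state=q1 head=4 tape=..11.11[.]   (q1,.)→(q0,.,left)
state=q0 head=3 tape=..11.1[1].   (q0,1)→(q0,0,left)
state=q0 head=2 tape=..11.[1]0.   (q0,1)→(q0,0,left)
state=q0 head=1 tape=..11[.]00.   (q0,.)→(q1,1,right)
state=q1 head=2 tape=..111[0]0.   (q1,0)→(q1,1,right)
state=q1 head=3 tape=..1111[0].   (q1,0)→(q1,1,right)
state=q1 head=4 tape=..11111[.]   (q1,.)→(q0,.,left)
state=q0 head=3 tape=..1111[1].   (q0,1)→(q0,0,left)
state=q0 head=2 tape=..111[1]0.   (q0,1)→(q0,0,left)
state=q0 head=1 tape=..11[1]00.   (q0,1)→(q0,0,left)
state=q0 head=0 tape=..1[1]000.   (q0,1)→(q0,0,left)
state=q0 head=-1 tape=..[1]0000.   (q0,1)→(q0,0,left)
state=q0 head=-2 tape=.[.]00000.   (q0,.)→(q1,1,right)
state=q1 head=-1 tape=.1[0]0000.   (q1,0)→(q1,1,right)
state=q1 head=0 tape=.11[0]000.   (q1,0)→(q1,1,right)
state=q1 head=1 tape=.111[0]00.   (q1,0)→(q1,1,right)
state=q1 head=2 tape=.1111[0]0.   (q1,0)→(q1,1,right)
state=q1 head=3 tape=.11111[0].   (q1,0)→(q1,1,right)
state=q1 head=4 tape=.111111[.]   (q1,.)→(q0,.,left)
state=q0 head=3 tape=.11111[1].   (q0,1)→(q0,0,left)
state=q0 head=2 tape=.1111[1]0.   (q0,1)→(q0,0,left)
state=q0 head=1 tape=.111[1]00.   (q0,1)→(q0,0,left)
state=q0 head=0 tape=.11[1]000.   (q0,1)→(q0,0,left)
state=q0 head=-1 tape=.1[1]0000.   (q0,1)→(q0,0,left)
state=q0 head=-2 tape=.[1]00000.   (q0,1)→(q0,0,left)
state=q0 head=-3 tape=[.]000000.   (q0,.)→(q1,1,right)
state=q1 head=-2 tape=1[0]00000.   (q1,0)→(q1,1,right)
state=q1 head=-1 tape=11[0]0000.   (q1,0)→(q1,1,right)
state=q1 head=0 tape=111[0]000.   (q1,0)→(q1,1,right)
state=q1 head=1 tape=1111[0]00.   (q1,0)→(q1,1,right)
state=q1 head=2 tape=11111[0]0.
After 38 steps: state q1, head at 2, tape 1111100.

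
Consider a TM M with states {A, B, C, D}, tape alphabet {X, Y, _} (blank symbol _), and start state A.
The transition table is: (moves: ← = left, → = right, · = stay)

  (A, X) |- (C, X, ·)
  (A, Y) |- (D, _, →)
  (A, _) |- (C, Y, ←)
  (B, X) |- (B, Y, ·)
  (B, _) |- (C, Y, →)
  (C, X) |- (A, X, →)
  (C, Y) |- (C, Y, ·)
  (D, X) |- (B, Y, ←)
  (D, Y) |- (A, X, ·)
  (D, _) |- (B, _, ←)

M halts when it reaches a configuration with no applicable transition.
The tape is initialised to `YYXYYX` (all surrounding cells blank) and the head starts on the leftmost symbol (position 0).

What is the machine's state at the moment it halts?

state=A head=0 tape=[Y]YXYYX__   (A,Y)→(D,_,→)
state=D head=1 tape=_[Y]XYYX__   (D,Y)→(A,X,·)
state=A head=1 tape=_[X]XYYX__   (A,X)→(C,X,·)
state=C head=1 tape=_[X]XYYX__   (C,X)→(A,X,→)
state=A head=2 tape=_X[X]YYX__   (A,X)→(C,X,·)
state=C head=2 tape=_X[X]YYX__   (C,X)→(A,X,→)
state=A head=3 tape=_XX[Y]YX__   (A,Y)→(D,_,→)
state=D head=4 tape=_XX_[Y]X__   (D,Y)→(A,X,·)
state=A head=4 tape=_XX_[X]X__   (A,X)→(C,X,·)
state=C head=4 tape=_XX_[X]X__   (C,X)→(A,X,→)
state=A head=5 tape=_XX_X[X]__   (A,X)→(C,X,·)
state=C head=5 tape=_XX_X[X]__   (C,X)→(A,X,→)
state=A head=6 tape=_XX_XX[_]_   (A,_)→(C,Y,←)
state=C head=5 tape=_XX_X[X]Y_   (C,X)→(A,X,→)
state=A head=6 tape=_XX_XX[Y]_   (A,Y)→(D,_,→)
state=D head=7 tape=_XX_XX_[_]   (D,_)→(B,_,←)
state=B head=6 tape=_XX_XX[_]_   (B,_)→(C,Y,→)
state=C head=7 tape=_XX_XXY[_]
No transition is defined for (C, _); M halts in state C.

C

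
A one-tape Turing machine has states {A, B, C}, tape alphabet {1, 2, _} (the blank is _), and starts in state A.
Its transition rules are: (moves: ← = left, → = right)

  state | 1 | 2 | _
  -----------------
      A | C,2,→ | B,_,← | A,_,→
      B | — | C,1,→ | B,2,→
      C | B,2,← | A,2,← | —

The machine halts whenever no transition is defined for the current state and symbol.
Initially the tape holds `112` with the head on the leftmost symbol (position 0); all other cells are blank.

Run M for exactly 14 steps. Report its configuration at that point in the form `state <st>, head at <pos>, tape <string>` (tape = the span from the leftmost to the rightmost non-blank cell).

state B, head at 0, tape 22_2

A | _[1]12   read 1 → write 2, move →, go to C
C | _2[1]2   read 1 → write 2, move ←, go to B
B | _[2]22   read 2 → write 1, move →, go to C
C | _1[2]2   read 2 → write 2, move ←, go to A
A | _[1]22   read 1 → write 2, move →, go to C
C | _2[2]2   read 2 → write 2, move ←, go to A
A | _[2]22   read 2 → write _, move ←, go to B
B | [_]_22   read _ → write 2, move →, go to B
B | 2[_]22   read _ → write 2, move →, go to B
B | 22[2]2   read 2 → write 1, move →, go to C
C | 221[2]   read 2 → write 2, move ←, go to A
A | 22[1]2   read 1 → write 2, move →, go to C
C | 222[2]   read 2 → write 2, move ←, go to A
A | 22[2]2   read 2 → write _, move ←, go to B
B | 2[2]_2
After 14 steps: state B, head at 0, tape 22_2.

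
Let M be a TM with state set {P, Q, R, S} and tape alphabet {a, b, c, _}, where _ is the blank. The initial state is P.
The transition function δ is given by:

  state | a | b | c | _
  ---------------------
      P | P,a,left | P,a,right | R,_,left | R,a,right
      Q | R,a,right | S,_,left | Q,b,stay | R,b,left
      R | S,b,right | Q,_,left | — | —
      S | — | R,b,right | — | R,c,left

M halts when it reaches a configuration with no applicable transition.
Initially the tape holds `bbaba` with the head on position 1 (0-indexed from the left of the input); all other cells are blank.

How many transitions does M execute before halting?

state=P head=1 tape=_b[b]aba   (P,b)→(P,a,right)
state=P head=2 tape=_ba[a]ba   (P,a)→(P,a,left)
state=P head=1 tape=_b[a]aba   (P,a)→(P,a,left)
state=P head=0 tape=_[b]aaba   (P,b)→(P,a,right)
state=P head=1 tape=_a[a]aba   (P,a)→(P,a,left)
state=P head=0 tape=_[a]aaba   (P,a)→(P,a,left)
state=P head=-1 tape=[_]aaaba   (P,_)→(R,a,right)
state=R head=0 tape=a[a]aaba   (R,a)→(S,b,right)
state=S head=1 tape=ab[a]aba
M halts after 8 transitions.

8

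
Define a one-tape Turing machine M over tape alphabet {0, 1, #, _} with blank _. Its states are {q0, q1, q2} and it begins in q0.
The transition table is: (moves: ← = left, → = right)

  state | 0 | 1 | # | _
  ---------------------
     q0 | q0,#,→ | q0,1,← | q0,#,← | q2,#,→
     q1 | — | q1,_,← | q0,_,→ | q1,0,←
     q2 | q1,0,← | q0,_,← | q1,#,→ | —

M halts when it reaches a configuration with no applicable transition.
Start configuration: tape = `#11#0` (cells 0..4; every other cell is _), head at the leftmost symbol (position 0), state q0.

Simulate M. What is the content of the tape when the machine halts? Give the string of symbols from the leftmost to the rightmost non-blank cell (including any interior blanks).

####_##

q0 | _[#]11#0__   read # → write #, move ←, go to q0
q0 | [_]#11#0__   read _ → write #, move →, go to q2
q2 | #[#]11#0__   read # → write #, move →, go to q1
q1 | ##[1]1#0__   read 1 → write _, move ←, go to q1
q1 | #[#]_1#0__   read # → write _, move →, go to q0
q0 | #_[_]1#0__   read _ → write #, move →, go to q2
q2 | #_#[1]#0__   read 1 → write _, move ←, go to q0
q0 | #_[#]_#0__   read # → write #, move ←, go to q0
q0 | #[_]#_#0__   read _ → write #, move →, go to q2
q2 | ##[#]_#0__   read # → write #, move →, go to q1
q1 | ###[_]#0__   read _ → write 0, move ←, go to q1
q1 | ##[#]0#0__   read # → write _, move →, go to q0
q0 | ##_[0]#0__   read 0 → write #, move →, go to q0
q0 | ##_#[#]0__   read # → write #, move ←, go to q0
q0 | ##_[#]#0__   read # → write #, move ←, go to q0
q0 | ##[_]##0__   read _ → write #, move →, go to q2
q2 | ###[#]#0__   read # → write #, move →, go to q1
q1 | ####[#]0__   read # → write _, move →, go to q0
q0 | ####_[0]__   read 0 → write #, move →, go to q0
q0 | ####_#[_]_   read _ → write #, move →, go to q2
q2 | ####_##[_]
The non-blank tape span at halt is ####_##.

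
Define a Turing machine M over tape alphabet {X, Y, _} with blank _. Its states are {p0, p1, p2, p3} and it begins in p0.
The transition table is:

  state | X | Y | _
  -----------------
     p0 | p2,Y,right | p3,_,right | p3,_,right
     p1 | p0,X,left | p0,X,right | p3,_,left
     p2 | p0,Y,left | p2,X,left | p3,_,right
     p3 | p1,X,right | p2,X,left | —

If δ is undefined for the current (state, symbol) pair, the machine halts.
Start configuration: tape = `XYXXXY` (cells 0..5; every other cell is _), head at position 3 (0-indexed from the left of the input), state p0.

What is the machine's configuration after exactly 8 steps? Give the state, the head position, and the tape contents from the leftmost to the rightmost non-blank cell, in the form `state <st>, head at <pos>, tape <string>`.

state p3, head at 7, tape XYX_XX

p0 | XYX[X]XY__   read X → write Y, move right, go to p2
p2 | XYXY[X]Y__   read X → write Y, move left, go to p0
p0 | XYX[Y]YY__   read Y → write _, move right, go to p3
p3 | XYX_[Y]Y__   read Y → write X, move left, go to p2
p2 | XYX[_]XY__   read _ → write _, move right, go to p3
p3 | XYX_[X]Y__   read X → write X, move right, go to p1
p1 | XYX_X[Y]__   read Y → write X, move right, go to p0
p0 | XYX_XX[_]_   read _ → write _, move right, go to p3
p3 | XYX_XX_[_]
After 8 steps: state p3, head at 7, tape XYX_XX.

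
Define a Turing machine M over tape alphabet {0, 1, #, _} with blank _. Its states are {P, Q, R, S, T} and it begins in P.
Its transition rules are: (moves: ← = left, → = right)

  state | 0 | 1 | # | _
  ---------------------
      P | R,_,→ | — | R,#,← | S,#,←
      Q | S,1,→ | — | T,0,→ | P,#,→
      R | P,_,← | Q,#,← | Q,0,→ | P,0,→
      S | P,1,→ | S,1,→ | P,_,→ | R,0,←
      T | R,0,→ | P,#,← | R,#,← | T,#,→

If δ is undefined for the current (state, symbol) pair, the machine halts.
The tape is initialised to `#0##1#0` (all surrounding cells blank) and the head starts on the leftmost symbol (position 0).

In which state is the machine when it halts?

P | ____[#]0##1#0__   read # → write #, move ←, go to R
R | ___[_]#0##1#0__   read _ → write 0, move →, go to P
P | ___0[#]0##1#0__   read # → write #, move ←, go to R
R | ___[0]#0##1#0__   read 0 → write _, move ←, go to P
P | __[_]_#0##1#0__   read _ → write #, move ←, go to S
S | _[_]#_#0##1#0__   read _ → write 0, move ←, go to R
R | [_]0#_#0##1#0__   read _ → write 0, move →, go to P
P | 0[0]#_#0##1#0__   read 0 → write _, move →, go to R
R | 0_[#]_#0##1#0__   read # → write 0, move →, go to Q
Q | 0_0[_]#0##1#0__   read _ → write #, move →, go to P
P | 0_0#[#]0##1#0__   read # → write #, move ←, go to R
R | 0_0[#]#0##1#0__   read # → write 0, move →, go to Q
Q | 0_00[#]0##1#0__   read # → write 0, move →, go to T
T | 0_000[0]##1#0__   read 0 → write 0, move →, go to R
R | 0_0000[#]#1#0__   read # → write 0, move →, go to Q
Q | 0_00000[#]1#0__   read # → write 0, move →, go to T
T | 0_000000[1]#0__   read 1 → write #, move ←, go to P
P | 0_00000[0]##0__   read 0 → write _, move →, go to R
R | 0_00000_[#]#0__   read # → write 0, move →, go to Q
Q | 0_00000_0[#]0__   read # → write 0, move →, go to T
T | 0_00000_00[0]__   read 0 → write 0, move →, go to R
R | 0_00000_000[_]_   read _ → write 0, move →, go to P
P | 0_00000_0000[_]   read _ → write #, move ←, go to S
S | 0_00000_000[0]#   read 0 → write 1, move →, go to P
P | 0_00000_0001[#]   read # → write #, move ←, go to R
R | 0_00000_000[1]#   read 1 → write #, move ←, go to Q
Q | 0_00000_00[0]##   read 0 → write 1, move →, go to S
S | 0_00000_001[#]#   read # → write _, move →, go to P
P | 0_00000_001_[#]   read # → write #, move ←, go to R
R | 0_00000_001[_]#   read _ → write 0, move →, go to P
P | 0_00000_0010[#]   read # → write #, move ←, go to R
R | 0_00000_001[0]#   read 0 → write _, move ←, go to P
P | 0_00000_00[1]_#
No transition is defined for (P, 1); M halts in state P.

P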